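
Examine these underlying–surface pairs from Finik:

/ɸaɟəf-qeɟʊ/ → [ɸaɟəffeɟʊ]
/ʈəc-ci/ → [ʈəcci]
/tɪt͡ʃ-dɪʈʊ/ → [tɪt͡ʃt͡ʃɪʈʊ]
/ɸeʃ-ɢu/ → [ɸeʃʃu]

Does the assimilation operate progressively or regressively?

progressive

Underlying /q/ is realised as [f] next to /f/; /f/ itself does not change.
The output [f] is identical to the trigger /f/ — every feature (place, manner, voicing) has been copied — so this is total assimilation.
The remaining alternations confirm this: /d/ → [t͡ʃ] after /t͡ʃ/; /ɢ/ → [ʃ] after /ʃ/ — in each case the output is a copy of the preceding consonant.
In [ʈəcci] the two consonants at the boundary are already identical (/c/ + /c/), so the rule applies vacuously and nothing changes.
Since the segment that changes follows the conditioning segment, the assimilation is progressive.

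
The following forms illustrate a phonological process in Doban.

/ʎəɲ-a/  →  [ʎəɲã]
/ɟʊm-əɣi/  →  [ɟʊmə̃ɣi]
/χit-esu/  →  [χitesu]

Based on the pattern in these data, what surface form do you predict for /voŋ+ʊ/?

The data show progressive nasality assimilation (vowel nasalisation): /a/ → [ã] after /ɲ/; /ə/ → [ə̃] after /m/ — a vowel is nasalised by an immediately preceding nasal consonant.
No change occurs in [χitesu] because the vowel at the boundary is adjacent to an oral consonant, not a nasal (/e/ next to /t/).
The vowel /ʊ/ is adjacent to the preceding nasal /ŋ/, so it acquires [+nasal] and surfaces as [ʊ̃].

[voŋʊ̃]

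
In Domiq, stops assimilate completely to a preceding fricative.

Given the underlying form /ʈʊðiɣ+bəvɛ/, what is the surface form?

[ʈʊðiɣɣəvɛ]

/b/ is the segment targeted by the rule; it sits immediately after /ɣ/, so it assimilates completely and surfaces as [ɣ].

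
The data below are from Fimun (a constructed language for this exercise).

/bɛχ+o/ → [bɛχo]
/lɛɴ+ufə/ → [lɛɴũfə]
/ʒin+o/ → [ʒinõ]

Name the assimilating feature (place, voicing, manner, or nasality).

nasality

The vowel /u/ surfaces as nasalised [ũ] next to the preceding nasal /ɴ/ — it has acquired the [+nasal] feature of its neighbour.
Likewise in the remaining data: /o/ → [õ] after /n/ — each time a vowel is nasalised next to a preceding nasal.
No change occurs in [bɛχo] because the vowel at the boundary is adjacent to an oral consonant, not a nasal (/o/ next to /χ/).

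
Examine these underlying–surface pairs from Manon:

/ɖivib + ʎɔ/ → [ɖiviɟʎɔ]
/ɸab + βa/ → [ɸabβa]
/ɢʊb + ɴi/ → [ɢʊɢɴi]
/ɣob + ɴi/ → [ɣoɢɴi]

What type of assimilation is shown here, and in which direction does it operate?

regressive place assimilation

Comparing underlying and surface forms, /b/ → [ɟ] is the alternation; the neighbouring /ʎ/ is constant.
/b/ is bilabial while /ʎ/ is palatal; the output [ɟ] is palatal, matching the trigger — so the feature that spreads is place.
Manner and voice are unchanged, so the assimilation is partial, not total.
Checking the remaining alternation: /b/ → [ɢ] before /ɴ/ (bilabial → uvular, matching uvular) — only place changes, and always toward the following segment.
No alternation appears in [ɸabβa]: there the adjacent consonants already agree in place (/b/ and /β/ are both bilabial), so this form is consistent with the same rule.
Since the segment that changes precedes the conditioning segment, the assimilation is regressive.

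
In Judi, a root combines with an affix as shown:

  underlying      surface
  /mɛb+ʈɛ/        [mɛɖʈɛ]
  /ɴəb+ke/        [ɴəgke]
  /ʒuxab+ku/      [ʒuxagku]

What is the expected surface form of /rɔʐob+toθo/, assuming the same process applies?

[rɔʐodtoθo]

The data show regressive place assimilation: /b/ → [ɖ] before /ʈ/; /b/ → [g] before /k/. In each pair only place changes, matching the following consonant, while manner and voice stay constant.
The rule targets /b/ (voiced bilabial stop), which sits before the trigger /t/ (alveolar).
The voiced alveolar stop is [d], so /b/ → [d].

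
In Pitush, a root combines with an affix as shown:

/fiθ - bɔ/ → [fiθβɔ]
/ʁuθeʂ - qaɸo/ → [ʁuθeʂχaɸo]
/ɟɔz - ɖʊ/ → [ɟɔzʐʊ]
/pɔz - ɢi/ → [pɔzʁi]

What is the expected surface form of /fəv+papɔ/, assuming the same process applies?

The data show progressive manner assimilation: /b/ → [β] after /θ/; /q/ → [χ] after /ʂ/; /ɖ/ → [ʐ] after /z/; /ɢ/ → [ʁ] after /z/. In each pair only manner changes, matching the preceding consonant, while place and voice stay constant.
/p/ is a voiceless bilabial stop. The preceding trigger /v/ is a fricative, so /p/ must become a fricative as well.
A voiceless bilabial fricative is [ɸ], so the surface segment is [ɸ].

[fəvɸapɔ]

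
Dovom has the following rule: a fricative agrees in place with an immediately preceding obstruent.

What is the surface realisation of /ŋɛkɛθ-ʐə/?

[ŋɛkɛθðə]

The rule targets /ʐ/ (voiced retroflex fricative), which sits after the trigger /θ/ (dental).
Changing only its place to dental gives [ð] — the voiced dental fricative.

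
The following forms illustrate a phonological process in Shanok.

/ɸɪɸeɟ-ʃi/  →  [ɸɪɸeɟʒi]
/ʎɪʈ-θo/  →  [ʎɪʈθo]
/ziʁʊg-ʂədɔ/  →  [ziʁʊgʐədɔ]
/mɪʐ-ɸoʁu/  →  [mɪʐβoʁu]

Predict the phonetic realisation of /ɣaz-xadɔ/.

The data show progressive voicing assimilation: /ʃ/ → [ʒ] after /ɟ/; /ʂ/ → [ʐ] after /g/; /ɸ/ → [β] after /ʐ/. In each pair only voicing changes, matching the preceding consonant, while place and manner stay constant.
Nothing changes in [ʎɪʈθo]: there the adjacent consonants already agree in voicing (/θ/ and /ʈ/ are both voiceless), so this form is consistent with the same rule.
The rule targets /x/ (voiceless velar fricative), which sits after the trigger /z/ (voiced).
The voiced velar fricative is [ɣ], so /x/ → [ɣ].

[ɣazɣadɔ]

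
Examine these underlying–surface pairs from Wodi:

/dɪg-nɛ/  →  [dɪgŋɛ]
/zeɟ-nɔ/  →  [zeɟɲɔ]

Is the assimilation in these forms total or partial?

partial assimilation

Comparing underlying and surface forms, /n/ → [ŋ] is the alternation; the neighbouring /g/ is constant.
/n/ is alveolar while /g/ is velar; the output [ŋ] is velar, matching the trigger — so the feature that spreads is place.
Manner and voice are unchanged, so the assimilation is partial, not total.
The other alternating form patterns the same way: /n/ → [ɲ] after /ɟ/ (alveolar → palatal, matching palatal) — only place changes, and always toward the preceding segment.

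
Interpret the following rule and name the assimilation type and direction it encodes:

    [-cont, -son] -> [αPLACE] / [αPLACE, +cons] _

The rule copies the place features (abbreviated [PLACE]) from the environment onto the target, so the assimilating feature is place.
Since the environment is written before the underscore, the trigger precedes the target; the direction is progressive.

progressive place assimilation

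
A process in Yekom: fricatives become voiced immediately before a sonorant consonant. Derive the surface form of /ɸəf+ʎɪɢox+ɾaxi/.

[ɸəvʎɪɢoɣɾaxi]

The rule targets /f/ (voiceless labiodental fricative), which sits before the trigger /ʎ/ (voiced).
The voiced labiodental fricative is [v], so /f/ → [v].
The same rule applies at the second boundary: /x/ → [ɣ] next to /ɾ/.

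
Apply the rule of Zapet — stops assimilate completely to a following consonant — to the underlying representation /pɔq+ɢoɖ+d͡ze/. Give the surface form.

/q/ is the segment targeted by the rule; it sits immediately before /ɢ/, so it assimilates completely and surfaces as [ɢ].
The same rule applies at the second boundary: /ɖ/ → [d͡z] next to /d͡z/.

[pɔɢɢod͡zd͡ze]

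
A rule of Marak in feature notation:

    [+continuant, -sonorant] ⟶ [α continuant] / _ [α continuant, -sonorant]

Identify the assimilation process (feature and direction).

regressive manner assimilation

The shared variable α links the value of [continuant] on the target to that of the neighbouring obstruent. [continuant] distinguishes stops from fricatives — a manner-of-articulation feature — so this is manner assimilation.
The conditioning segment sits to the right of the focus bar, meaning the trigger follows the segment that changes — regressive assimilation.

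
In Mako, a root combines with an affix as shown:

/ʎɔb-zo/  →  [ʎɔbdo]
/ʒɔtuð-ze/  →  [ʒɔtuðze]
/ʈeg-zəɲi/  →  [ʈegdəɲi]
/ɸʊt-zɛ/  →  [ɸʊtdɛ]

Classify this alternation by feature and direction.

progressive manner assimilation

The segment that alternates is /z/, which surfaces as [d] when adjacent to /b/.
/z/ is a fricative while /b/ is a stop; the output [d] is a stop, matching the trigger — so the feature that spreads is manner.
Place and voice are unchanged, so the assimilation is partial, not total.
The other alternating forms pattern the same way: /z/ → [d] after /g/ (fricative → stop, matching a stop); /z/ → [d] after /t/ (fricative → stop, matching a stop) — only manner changes, and always toward the preceding segment.
No alternation appears in [ʒɔtuðze]: there the adjacent consonants already agree in manner (/z/ and /ð/ are both fricatives), so this form is consistent with the same rule.
Since the segment that changes follows the conditioning segment, the assimilation is progressive.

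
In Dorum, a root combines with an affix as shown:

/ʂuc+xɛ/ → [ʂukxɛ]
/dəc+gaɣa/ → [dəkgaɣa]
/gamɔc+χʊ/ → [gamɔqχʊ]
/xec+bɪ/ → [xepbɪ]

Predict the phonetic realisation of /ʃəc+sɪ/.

[ʃətsɪ]

The data show regressive place assimilation: /c/ → [k] before /x/; /c/ → [k] before /g/; /c/ → [q] before /χ/; /c/ → [p] before /b/. In each pair only place changes, matching the following consonant, while manner and voice stay constant.
The rule targets /c/ (voiceless palatal stop), which sits before the trigger /s/ (alveolar).
The voiceless alveolar stop is [t], so /c/ → [t].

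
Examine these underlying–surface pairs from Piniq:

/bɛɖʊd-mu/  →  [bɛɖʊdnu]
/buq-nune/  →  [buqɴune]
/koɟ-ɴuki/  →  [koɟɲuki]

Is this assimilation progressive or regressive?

progressive

The segment that alternates is /m/, which surfaces as [n] when adjacent to /d/.
The change bilabial → alveolar matches the place of the preceding /d/, identifying this as place assimilation.
Checking the remaining alternations: /n/ → [ɴ] after /q/ (alveolar → uvular, matching uvular); /ɴ/ → [ɲ] after /ɟ/ (uvular → palatal, matching palatal) — only place changes, and always toward the preceding segment.
Since the segment that changes follows the conditioning segment, the assimilation is progressive.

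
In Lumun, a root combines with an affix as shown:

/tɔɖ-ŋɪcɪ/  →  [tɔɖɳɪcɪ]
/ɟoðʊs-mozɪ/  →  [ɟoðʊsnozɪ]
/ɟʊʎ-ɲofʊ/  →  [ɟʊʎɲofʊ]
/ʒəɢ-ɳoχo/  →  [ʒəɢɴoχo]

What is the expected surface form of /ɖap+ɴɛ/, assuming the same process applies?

The data show progressive place assimilation: /ŋ/ → [ɳ] after /ɖ/; /m/ → [n] after /s/; /ɳ/ → [ɴ] after /ɢ/. In each pair only place changes, matching the preceding consonant, while manner and voice stay constant.
No alternation appears in [ɟʊʎɲofʊ]: there the adjacent consonants already agree in place (/ɲ/ and /ʎ/ are both palatal), so this form is consistent with the same rule.
/ɴ/ is a voiced uvular nasal. The preceding trigger /p/ is bilabial, so /ɴ/ must become bilabial as well.
A voiced bilabial nasal is [m], so the surface segment is [m].

[ɖapmɛ]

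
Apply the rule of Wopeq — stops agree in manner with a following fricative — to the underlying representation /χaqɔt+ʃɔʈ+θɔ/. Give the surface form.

/t/ is a voiceless alveolar stop. The following trigger /ʃ/ is a fricative, so /t/ must become a fricative as well.
A voiceless alveolar fricative is [s], so the surface segment is [s].
The same rule applies at the second boundary: /ʈ/ → [ʂ] next to /θ/.

[χaqɔsʃɔʂθɔ]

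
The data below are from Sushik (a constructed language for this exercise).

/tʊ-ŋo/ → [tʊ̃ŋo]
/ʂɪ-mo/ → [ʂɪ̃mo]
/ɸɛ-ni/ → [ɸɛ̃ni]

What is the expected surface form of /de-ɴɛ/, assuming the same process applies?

The data show regressive nasality assimilation (vowel nasalisation): /ʊ/ → [ʊ̃] before /ŋ/; /ɪ/ → [ɪ̃] before /m/; /ɛ/ → [ɛ̃] before /n/ — a vowel is nasalised by an immediately following nasal consonant.
The vowel /e/ is adjacent to the following nasal /ɴ/, so it acquires [+nasal] and surfaces as [ẽ].

[dẽɴɛ]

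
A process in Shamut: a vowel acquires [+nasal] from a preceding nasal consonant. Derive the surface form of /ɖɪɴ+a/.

[ɖɪɴã]

/a/ sits next to the nasal /ɴ/ and is therefore nasalised to [ã].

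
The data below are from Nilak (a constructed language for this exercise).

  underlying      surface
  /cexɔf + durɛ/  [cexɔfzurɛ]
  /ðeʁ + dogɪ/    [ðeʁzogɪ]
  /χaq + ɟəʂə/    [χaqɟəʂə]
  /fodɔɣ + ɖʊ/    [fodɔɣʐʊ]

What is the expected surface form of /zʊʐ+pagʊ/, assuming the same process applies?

[zʊʐɸagʊ]

The data show progressive manner assimilation: /d/ → [z] after /f/; /d/ → [z] after /ʁ/; /ɖ/ → [ʐ] after /ɣ/. In each pair only manner changes, matching the preceding consonant, while place and voice stay constant.
Nothing changes in [χaqɟəʂə]: there the adjacent consonants already agree in manner (/ɟ/ and /q/ are both stops), so this form is consistent with the same rule.
/p/ is a voiceless bilabial stop. The preceding trigger /ʐ/ is a fricative, so /p/ must become a fricative as well.
Changing only its manner to fricative gives [ɸ] — the voiceless bilabial fricative.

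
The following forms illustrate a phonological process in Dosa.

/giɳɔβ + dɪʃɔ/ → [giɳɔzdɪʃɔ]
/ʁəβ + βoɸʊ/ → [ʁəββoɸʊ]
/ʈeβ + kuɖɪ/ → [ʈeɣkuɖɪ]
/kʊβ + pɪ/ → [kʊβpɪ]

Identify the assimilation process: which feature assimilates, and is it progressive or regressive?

Underlying /β/ is realised as [z] next to /d/; /d/ itself does not change.
/β/ is bilabial while /d/ is alveolar; the output [z] is alveolar, matching the trigger — so the feature that spreads is place.
Manner and voice are unchanged, so the assimilation is partial, not total.
The same holds elsewhere in the data: /β/ → [ɣ] before /k/ (bilabial → velar, matching velar) — only place changes, and always toward the following segment.
No alternation appears in [ʁəββoɸʊ], [kʊβpɪ]: there the adjacent consonants already agree in place (/β/ and /β/ are both bilabial; /β/ and /p/ are both bilabial), so these forms are consistent with the same rule.
Since the segment that changes precedes the conditioning segment, the assimilation is regressive.

regressive place assimilation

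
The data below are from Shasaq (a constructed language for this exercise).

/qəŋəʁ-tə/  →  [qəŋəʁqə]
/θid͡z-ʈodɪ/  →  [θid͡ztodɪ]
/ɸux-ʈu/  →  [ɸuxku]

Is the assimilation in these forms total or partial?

partial assimilation

Comparing underlying and surface forms, /t/ → [q] is the alternation; the neighbouring /ʁ/ is constant.
The change alveolar → uvular matches the place of the preceding /ʁ/, identifying this as place assimilation.
Manner and voice are unchanged, so the assimilation is partial, not total.
Checking the remaining alternations: /ʈ/ → [t] after /d͡z/ (retroflex → alveolar, matching alveolar); /ʈ/ → [k] after /x/ (retroflex → velar, matching velar) — only place changes, and always toward the preceding segment.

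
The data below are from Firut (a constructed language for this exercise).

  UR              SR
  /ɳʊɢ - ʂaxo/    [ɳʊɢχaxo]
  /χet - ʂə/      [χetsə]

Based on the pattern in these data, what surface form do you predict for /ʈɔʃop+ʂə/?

The data show progressive place assimilation: /ʂ/ → [χ] after /ɢ/; /ʂ/ → [s] after /t/. In each pair only place changes, matching the preceding consonant, while manner and voice stay constant.
/ʂ/ is a voiceless retroflex fricative. The preceding trigger /p/ is bilabial, so /ʂ/ must become bilabial as well.
A voiceless bilabial fricative is [ɸ], so the surface segment is [ɸ].

[ʈɔʃopɸə]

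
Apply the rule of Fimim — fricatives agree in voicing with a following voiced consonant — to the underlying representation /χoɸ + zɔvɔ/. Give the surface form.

/ɸ/ is a voiceless bilabial fricative. The following trigger /z/ is voiced, so /ɸ/ must become voiced as well.
The voiced bilabial fricative is [β], so /ɸ/ → [β].

[χoβzɔvɔ]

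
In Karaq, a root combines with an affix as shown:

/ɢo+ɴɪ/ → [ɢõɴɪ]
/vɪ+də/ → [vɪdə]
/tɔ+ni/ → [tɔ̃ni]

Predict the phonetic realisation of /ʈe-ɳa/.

[ʈẽɳa]

The data show regressive nasality assimilation (vowel nasalisation): /o/ → [õ] before /ɴ/; /ɔ/ → [ɔ̃] before /n/ — a vowel is nasalised by an immediately following nasal consonant.
No change occurs in [vɪdə] because the vowel at the boundary is adjacent to an oral consonant, not a nasal (/ɪ/ next to /d/).
/e/ sits next to the nasal /ɳ/ and is therefore nasalised to [ẽ].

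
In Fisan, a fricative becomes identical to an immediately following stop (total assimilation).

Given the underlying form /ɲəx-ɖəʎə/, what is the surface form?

/x/ is the segment targeted by the rule; it sits immediately before /ɖ/, so it assimilates completely and surfaces as [ɖ].

[ɲəɖɖəʎə]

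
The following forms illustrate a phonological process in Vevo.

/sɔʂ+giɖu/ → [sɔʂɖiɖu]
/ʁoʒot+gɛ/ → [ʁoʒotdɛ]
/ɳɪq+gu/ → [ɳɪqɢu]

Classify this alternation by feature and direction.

progressive place assimilation

Underlying /g/ is realised as [ɖ] next to /ʂ/; /ʂ/ itself does not change.
The change velar → retroflex matches the place of the preceding /ʂ/, identifying this as place assimilation.
Manner and voice are unchanged, so the assimilation is partial, not total.
Checking the remaining alternations: /g/ → [d] after /t/ (velar → alveolar, matching alveolar); /g/ → [ɢ] after /q/ (velar → uvular, matching uvular) — only place changes, and always toward the preceding segment.
The trigger is the preceding segment, so the direction is progressive (perseverative).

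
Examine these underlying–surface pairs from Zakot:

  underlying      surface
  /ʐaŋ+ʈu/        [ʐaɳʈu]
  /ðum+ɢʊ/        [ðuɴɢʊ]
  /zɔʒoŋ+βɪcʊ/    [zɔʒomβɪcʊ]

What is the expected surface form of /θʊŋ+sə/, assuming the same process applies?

The data show regressive place assimilation: /ŋ/ → [ɳ] before /ʈ/; /m/ → [ɴ] before /ɢ/; /ŋ/ → [m] before /β/. In each pair only place changes, matching the following consonant, while manner and voice stay constant.
/ŋ/ is a voiced velar nasal. The following trigger /s/ is alveolar, so /ŋ/ must become alveolar as well.
Changing only its place to alveolar gives [n] — the voiced alveolar nasal.

[θʊnsə]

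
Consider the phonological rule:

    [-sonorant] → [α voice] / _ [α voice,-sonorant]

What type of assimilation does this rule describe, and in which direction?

regressive voicing assimilation

The shared variable α links the value of [voice] on the target to the same value on the neighbouring segment, so voicing is the feature that assimilates.
Since the environment is written after the underscore, the trigger follows the target; the direction is regressive.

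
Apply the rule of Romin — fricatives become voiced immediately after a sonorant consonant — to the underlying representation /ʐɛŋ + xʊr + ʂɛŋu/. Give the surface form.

[ʐɛŋɣʊrʐɛŋu]

The rule targets /x/ (voiceless velar fricative), which sits after the trigger /ŋ/ (voiced).
The voiced velar fricative is [ɣ], so /x/ → [ɣ].
At the second juncture, /ʂ/ likewise becomes [ʐ] adjacent to /r/.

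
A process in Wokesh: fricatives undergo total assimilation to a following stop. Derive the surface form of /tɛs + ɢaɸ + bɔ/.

[tɛɢɢabbɔ]

/s/ is the segment targeted by the rule; it sits immediately before /ɢ/, so it assimilates completely and surfaces as [ɢ].
At the second juncture, /ɸ/ likewise becomes [b] adjacent to /b/.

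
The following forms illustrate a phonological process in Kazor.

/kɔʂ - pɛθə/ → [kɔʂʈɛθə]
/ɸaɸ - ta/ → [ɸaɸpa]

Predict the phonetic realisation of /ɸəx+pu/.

The data show progressive place assimilation: /p/ → [ʈ] after /ʂ/; /t/ → [p] after /ɸ/. In each pair only place changes, matching the preceding consonant, while manner and voice stay constant.
/p/ is a voiceless bilabial stop. The preceding trigger /x/ is velar, so /p/ must become velar as well.
A voiceless velar stop is [k], so the surface segment is [k].

[ɸəxku]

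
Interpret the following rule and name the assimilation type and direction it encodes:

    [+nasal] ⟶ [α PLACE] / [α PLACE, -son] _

The shared variable α links the value of the place features (abbreviated [PLACE]) on the target to the same value on the neighbouring segment, so place is the feature that assimilates.
Since the environment is written before the underscore, the trigger precedes the target; the direction is progressive.

progressive place assimilation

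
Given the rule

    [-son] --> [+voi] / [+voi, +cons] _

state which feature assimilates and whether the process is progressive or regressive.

The target ([-son], obstruents) acquires [+voi] next to a voiced consonant ([+voi, +cons]) — it takes on the voicing of its neighbour, so the feature that spreads is voicing.
The conditioning segment sits to the left of the focus bar, meaning the trigger precedes the segment that changes — progressive assimilation.

progressive voicing assimilation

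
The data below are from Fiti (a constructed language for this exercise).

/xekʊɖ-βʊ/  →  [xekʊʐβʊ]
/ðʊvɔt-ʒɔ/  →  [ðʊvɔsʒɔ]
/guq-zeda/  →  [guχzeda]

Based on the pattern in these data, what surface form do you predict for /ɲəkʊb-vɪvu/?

The data show regressive manner assimilation: /ɖ/ → [ʐ] before /β/; /t/ → [s] before /ʒ/; /q/ → [χ] before /z/. In each pair only manner changes, matching the following consonant, while place and voice stay constant.
/b/ is a voiced bilabial stop. The following trigger /v/ is a fricative, so /b/ must become a fricative as well.
The voiced bilabial fricative is [β], so /b/ → [β].

[ɲəkʊβvɪvu]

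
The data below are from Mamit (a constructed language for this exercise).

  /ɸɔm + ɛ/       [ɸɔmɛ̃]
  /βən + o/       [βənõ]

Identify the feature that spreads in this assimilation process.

nasality

The vowel /ɛ/ surfaces as nasalised [ɛ̃] next to the preceding nasal /m/ — it has acquired the [+nasal] feature of its neighbour.
Likewise in the remaining data: /o/ → [õ] after /n/ — each time a vowel is nasalised next to a preceding nasal.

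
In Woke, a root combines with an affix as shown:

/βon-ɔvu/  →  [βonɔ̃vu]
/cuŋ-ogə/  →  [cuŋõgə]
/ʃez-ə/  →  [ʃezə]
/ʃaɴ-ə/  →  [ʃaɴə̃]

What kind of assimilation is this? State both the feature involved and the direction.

The vowel /ɔ/ surfaces as nasalised [ɔ̃] next to the preceding nasal /n/ — it has acquired the [+nasal] feature of its neighbour.
Likewise in the remaining data: /o/ → [õ] after /ŋ/; /ə/ → [ə̃] after /ɴ/ — each time a vowel is nasalised next to a preceding nasal.
No change occurs in [ʃezə] because the vowel at the boundary is adjacent to an oral consonant, not a nasal (/ə/ next to /z/).
Because the conditioning nasal is to the left of the vowel that changes, the process is progressive (perseverative).

progressive nasality assimilation (vowel nasalisation)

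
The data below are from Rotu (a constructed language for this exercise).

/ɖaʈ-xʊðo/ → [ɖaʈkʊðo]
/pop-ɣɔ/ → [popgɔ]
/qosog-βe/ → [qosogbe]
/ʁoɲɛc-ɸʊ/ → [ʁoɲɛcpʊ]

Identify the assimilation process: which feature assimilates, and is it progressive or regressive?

progressive manner assimilation

Underlying /x/ is realised as [k] next to /ʈ/; /ʈ/ itself does not change.
The change fricative → stop matches the manner of the preceding /ʈ/, identifying this as manner assimilation.
Place and voice are unchanged, so the assimilation is partial, not total.
The same holds elsewhere in the data: /ɣ/ → [g] after /p/ (fricative → stop, matching a stop); /β/ → [b] after /g/ (fricative → stop, matching a stop); /ɸ/ → [p] after /c/ (fricative → stop, matching a stop) — only manner changes, and always toward the preceding segment.
Since the segment that changes follows the conditioning segment, the assimilation is progressive.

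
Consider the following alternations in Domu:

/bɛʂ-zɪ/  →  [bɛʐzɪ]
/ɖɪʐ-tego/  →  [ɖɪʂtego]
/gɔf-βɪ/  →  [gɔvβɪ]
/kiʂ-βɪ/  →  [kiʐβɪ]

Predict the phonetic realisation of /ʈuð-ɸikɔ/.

[ʈuθɸikɔ]

The data show regressive voicing assimilation: /ʂ/ → [ʐ] before /z/; /ʐ/ → [ʂ] before /t/; /f/ → [v] before /β/; /ʂ/ → [ʐ] before /β/. In each pair only voicing changes, matching the following consonant, while place and manner stay constant.
The rule targets /ð/ (voiced dental fricative), which sits before the trigger /ɸ/ (voiceless).
The voiceless dental fricative is [θ], so /ð/ → [θ].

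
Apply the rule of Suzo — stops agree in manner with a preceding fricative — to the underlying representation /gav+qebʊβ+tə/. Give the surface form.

/q/ is a voiceless uvular stop. The preceding trigger /v/ is a fricative, so /q/ must become a fricative as well.
A voiceless uvular fricative is [χ], so the surface segment is [χ].
The same rule applies at the second boundary: /t/ → [s] next to /β/.

[gavχebʊβsə]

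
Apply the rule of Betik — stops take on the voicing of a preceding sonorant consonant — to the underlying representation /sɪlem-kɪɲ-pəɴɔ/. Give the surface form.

/k/ is a voiceless velar stop. The preceding trigger /m/ is voiced, so /k/ must become voiced as well.
A voiced velar stop is [g], so the surface segment is [g].
The same rule applies at the second boundary: /p/ → [b] next to /ɲ/.

[sɪlemgɪɲbəɴɔ]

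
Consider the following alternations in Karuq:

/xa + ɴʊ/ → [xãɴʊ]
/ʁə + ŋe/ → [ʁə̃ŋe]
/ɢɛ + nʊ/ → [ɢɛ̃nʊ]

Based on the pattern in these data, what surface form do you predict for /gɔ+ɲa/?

[gɔ̃ɲa]

The data show regressive nasality assimilation (vowel nasalisation): /a/ → [ã] before /ɴ/; /ə/ → [ə̃] before /ŋ/; /ɛ/ → [ɛ̃] before /n/ — a vowel is nasalised by an immediately following nasal consonant.
The vowel /ɔ/ is adjacent to the following nasal /ɲ/, so it acquires [+nasal] and surfaces as [ɔ̃].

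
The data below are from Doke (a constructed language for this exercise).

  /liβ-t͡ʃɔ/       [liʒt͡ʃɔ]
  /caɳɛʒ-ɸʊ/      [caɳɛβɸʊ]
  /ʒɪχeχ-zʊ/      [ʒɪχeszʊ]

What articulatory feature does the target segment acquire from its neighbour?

place

The segment that alternates is /β/, which surfaces as [ʒ] when adjacent to /t͡ʃ/.
The change bilabial → postalveolar matches the place of the following /t͡ʃ/, identifying this as place assimilation.
The same holds elsewhere in the data: /ʒ/ → [β] before /ɸ/ (postalveolar → bilabial, matching bilabial); /χ/ → [s] before /z/ (uvular → alveolar, matching alveolar) — only place changes, and always toward the following segment.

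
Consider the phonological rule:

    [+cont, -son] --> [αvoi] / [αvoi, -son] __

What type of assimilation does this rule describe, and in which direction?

progressive voicing assimilation

The rule copies [voi] from the environment onto the target, so the assimilating feature is voicing.
Since the environment is written before the underscore, the trigger precedes the target; the direction is progressive.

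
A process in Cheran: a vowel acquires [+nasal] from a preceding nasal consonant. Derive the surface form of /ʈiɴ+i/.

/i/ sits next to the nasal /ɴ/ and is therefore nasalised to [ĩ].

[ʈiɴĩ]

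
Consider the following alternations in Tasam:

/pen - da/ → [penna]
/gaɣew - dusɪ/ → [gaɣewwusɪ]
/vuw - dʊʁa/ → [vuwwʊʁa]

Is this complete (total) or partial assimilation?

total assimilation

Comparing underlying and surface forms, /d/ → [w] is the alternation; the neighbouring /w/ is constant.
The output [w] is identical to the trigger /w/ — every feature (place, manner, voicing) has been copied — so this is total assimilation.
The other form behaves the same way: /d/ → [n] after /n/ — in each case the output is a copy of the preceding consonant.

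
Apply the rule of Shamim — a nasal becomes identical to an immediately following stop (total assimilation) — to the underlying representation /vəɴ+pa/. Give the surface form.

[vəppa]

/ɴ/ is the segment targeted by the rule; it sits immediately before /p/, so it assimilates completely and surfaces as [p].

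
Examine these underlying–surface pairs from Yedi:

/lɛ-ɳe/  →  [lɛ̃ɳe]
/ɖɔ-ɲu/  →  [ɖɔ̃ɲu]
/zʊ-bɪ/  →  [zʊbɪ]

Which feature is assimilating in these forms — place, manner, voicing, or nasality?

The vowel /ɛ/ surfaces as nasalised [ɛ̃] next to the following nasal /ɳ/ — it has acquired the [+nasal] feature of its neighbour.
The other form shows the same pattern: /ɔ/ → [ɔ̃] before /ɲ/ — each time a vowel is nasalised next to a following nasal.
No change occurs in [zʊbɪ] because the vowel at the boundary is adjacent to an oral consonant, not a nasal (/ʊ/ next to /b/).

nasality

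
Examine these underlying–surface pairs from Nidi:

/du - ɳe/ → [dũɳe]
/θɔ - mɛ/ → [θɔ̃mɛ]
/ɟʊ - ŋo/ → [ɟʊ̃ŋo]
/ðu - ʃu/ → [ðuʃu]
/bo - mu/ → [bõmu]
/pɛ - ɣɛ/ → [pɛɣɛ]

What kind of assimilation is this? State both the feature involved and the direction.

The vowel /u/ surfaces as nasalised [ũ] next to the following nasal /ɳ/ — it has acquired the [+nasal] feature of its neighbour.
Likewise in the remaining data: /ɔ/ → [ɔ̃] before /m/; /ʊ/ → [ʊ̃] before /ŋ/; /o/ → [õ] before /m/ — each time a vowel is nasalised next to a following nasal.
No change occurs in [ðuʃu], [pɛɣɛ] because the vowel at the boundary is adjacent to an oral consonant, not a nasal (/u/ next to /ʃ/; /ɛ/ next to /ɣ/).
Because the conditioning nasal is to the right of the vowel that changes, the process is regressive (anticipatory).

regressive nasality assimilation (vowel nasalisation)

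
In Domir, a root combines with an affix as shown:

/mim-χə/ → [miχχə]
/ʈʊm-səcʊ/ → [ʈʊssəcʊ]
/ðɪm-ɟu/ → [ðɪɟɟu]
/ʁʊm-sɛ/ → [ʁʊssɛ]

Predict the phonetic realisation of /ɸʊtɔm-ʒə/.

The data show regressive total assimilation (/m/ → [χ] before /χ/; /m/ → [s] before /s/; /m/ → [ɟ] before /ɟ/): in every case the target segment becomes identical to its following neighbour, copying more than a single feature.
/m/ is the segment targeted by the rule; it sits immediately before /ʒ/, so it assimilates completely and surfaces as [ʒ].

[ɸʊtɔʒʒə]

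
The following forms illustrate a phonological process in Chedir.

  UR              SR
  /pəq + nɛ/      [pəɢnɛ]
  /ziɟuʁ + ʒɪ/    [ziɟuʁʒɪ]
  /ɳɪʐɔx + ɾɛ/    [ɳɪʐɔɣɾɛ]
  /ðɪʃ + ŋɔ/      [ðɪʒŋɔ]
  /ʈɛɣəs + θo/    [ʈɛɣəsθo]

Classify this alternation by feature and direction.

The segment that alternates is /q/, which surfaces as [ɢ] when adjacent to /n/.
The change voiceless → voiced matches the voicing of the following /n/, identifying this as voicing assimilation.
Place and manner are unchanged, so the assimilation is partial, not total.
The other alternating forms pattern the same way: /x/ → [ɣ] before /ɾ/ (voiceless → voiced, matching voiced); /ʃ/ → [ʒ] before /ŋ/ (voiceless → voiced, matching voiced) — only voicing changes, and always toward the following segment.
Nothing changes in [ziɟuʁʒɪ], [ʈɛɣəsθo]: there the adjacent consonants already agree in voicing (/ʁ/ and /ʒ/ are both voiced; /s/ and /θ/ are both voiceless), so these forms are consistent with the same rule.
The trigger is the following segment, so the direction is regressive (anticipatory).

regressive voicing assimilation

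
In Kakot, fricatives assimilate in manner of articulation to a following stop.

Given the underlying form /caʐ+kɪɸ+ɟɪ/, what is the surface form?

[caɖkɪpɟɪ]

The rule targets /ʐ/ (voiced retroflex fricative), which sits before the trigger /k/ (stop).
Changing only its manner to stop gives [ɖ] — the voiced retroflex stop.
At the second juncture, /ɸ/ likewise becomes [p] adjacent to /ɟ/.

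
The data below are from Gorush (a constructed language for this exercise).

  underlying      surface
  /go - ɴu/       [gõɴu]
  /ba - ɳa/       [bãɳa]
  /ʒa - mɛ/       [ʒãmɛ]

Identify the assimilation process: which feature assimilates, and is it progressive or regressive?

regressive nasality assimilation (vowel nasalisation)

The vowel /o/ surfaces as nasalised [õ] next to the following nasal /ɴ/ — it has acquired the [+nasal] feature of its neighbour.
Likewise in the remaining data: /a/ → [ã] before /ɳ/; /a/ → [ã] before /m/ — each time a vowel is nasalised next to a following nasal.
Because the conditioning nasal is to the right of the vowel that changes, the process is regressive (anticipatory).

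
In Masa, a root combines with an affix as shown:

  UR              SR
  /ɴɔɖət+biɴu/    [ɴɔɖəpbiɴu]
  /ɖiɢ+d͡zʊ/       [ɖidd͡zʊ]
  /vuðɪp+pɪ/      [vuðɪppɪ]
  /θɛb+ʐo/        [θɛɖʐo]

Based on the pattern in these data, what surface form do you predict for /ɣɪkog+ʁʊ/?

[ɣɪkoɢʁʊ]

The data show regressive place assimilation: /t/ → [p] before /b/; /ɢ/ → [d] before /d͡z/; /b/ → [ɖ] before /ʐ/. In each pair only place changes, matching the following consonant, while manner and voice stay constant.
No alternation appears in [vuðɪppɪ]: there the adjacent consonants already agree in place (/p/ and /p/ are both bilabial), so this form is consistent with the same rule.
/g/ is a voiced velar stop. The following trigger /ʁ/ is uvular, so /g/ must become uvular as well.
A voiced uvular stop is [ɢ], so the surface segment is [ɢ].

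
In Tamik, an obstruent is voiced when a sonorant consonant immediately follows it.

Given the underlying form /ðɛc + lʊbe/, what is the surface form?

[ðɛɟlʊbe]

The rule targets /c/ (voiceless palatal stop), which sits before the trigger /l/ (voiced).
The voiced palatal stop is [ɟ], so /c/ → [ɟ].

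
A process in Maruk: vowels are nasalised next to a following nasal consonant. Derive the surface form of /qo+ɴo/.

[qõɴo]

/o/ sits next to the nasal /ɴ/ and is therefore nasalised to [õ].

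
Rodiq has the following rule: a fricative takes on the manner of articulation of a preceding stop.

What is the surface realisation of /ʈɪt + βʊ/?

[ʈɪtbʊ]

The rule targets /β/ (voiced bilabial fricative), which sits after the trigger /t/ (stop).
A voiced bilabial stop is [b], so the surface segment is [b].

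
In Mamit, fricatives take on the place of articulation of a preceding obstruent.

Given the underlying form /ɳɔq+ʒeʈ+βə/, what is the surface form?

/ʒ/ is a voiced postalveolar fricative. The preceding trigger /q/ is uvular, so /ʒ/ must become uvular as well.
A voiced uvular fricative is [ʁ], so the surface segment is [ʁ].
The same rule applies at the second boundary: /β/ → [ʐ] next to /ʈ/.

[ɳɔqʁeʈʐə]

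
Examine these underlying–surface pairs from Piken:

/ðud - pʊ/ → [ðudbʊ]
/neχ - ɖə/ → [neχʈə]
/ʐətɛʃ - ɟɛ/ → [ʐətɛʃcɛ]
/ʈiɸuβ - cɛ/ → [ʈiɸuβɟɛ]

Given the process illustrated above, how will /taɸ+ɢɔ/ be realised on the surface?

[taɸqɔ]

The data show progressive voicing assimilation: /p/ → [b] after /d/; /ɖ/ → [ʈ] after /χ/; /ɟ/ → [c] after /ʃ/; /c/ → [ɟ] after /β/. In each pair only voicing changes, matching the preceding consonant, while place and manner stay constant.
/ɢ/ is a voiced uvular stop. The preceding trigger /ɸ/ is voiceless, so /ɢ/ must become voiceless as well.
Changing only its voicing to voiceless gives [q] — the voiceless uvular stop.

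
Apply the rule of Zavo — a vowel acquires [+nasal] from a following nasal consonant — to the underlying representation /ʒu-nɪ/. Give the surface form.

[ʒũnɪ]

The vowel /u/ is adjacent to the following nasal /n/, so it acquires [+nasal] and surfaces as [ũ].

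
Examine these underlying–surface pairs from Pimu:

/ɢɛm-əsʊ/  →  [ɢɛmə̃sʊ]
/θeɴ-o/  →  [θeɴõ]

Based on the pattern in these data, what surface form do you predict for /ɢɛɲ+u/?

[ɢɛɲũ]

The data show progressive nasality assimilation (vowel nasalisation): /ə/ → [ə̃] after /m/; /o/ → [õ] after /ɴ/ — a vowel is nasalised by an immediately preceding nasal consonant.
/u/ sits next to the nasal /ɲ/ and is therefore nasalised to [ũ].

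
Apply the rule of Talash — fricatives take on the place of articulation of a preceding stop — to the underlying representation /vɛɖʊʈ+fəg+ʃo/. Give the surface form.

[vɛɖʊʈʂəgxo]

The rule targets /f/ (voiceless labiodental fricative), which sits after the trigger /ʈ/ (retroflex).
The voiceless retroflex fricative is [ʂ], so /f/ → [ʂ].
The same rule applies at the second boundary: /ʃ/ → [x] next to /g/.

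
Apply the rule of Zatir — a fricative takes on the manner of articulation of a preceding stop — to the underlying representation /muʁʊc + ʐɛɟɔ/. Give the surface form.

/ʐ/ is a voiced retroflex fricative. The preceding trigger /c/ is a stop, so /ʐ/ must become a stop as well.
Changing only its manner to stop gives [ɖ] — the voiced retroflex stop.

[muʁʊcɖɛɟɔ]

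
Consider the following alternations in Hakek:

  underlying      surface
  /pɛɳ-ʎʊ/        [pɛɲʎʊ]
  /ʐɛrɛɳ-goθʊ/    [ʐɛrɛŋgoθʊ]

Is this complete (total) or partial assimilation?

partial assimilation

The segment that alternates is /ɳ/, which surfaces as [ɲ] when adjacent to /ʎ/.
The change retroflex → palatal matches the place of the following /ʎ/, identifying this as place assimilation.
Manner and voice are unchanged, so the assimilation is partial, not total.
The same holds elsewhere in the data: /ɳ/ → [ŋ] before /g/ (retroflex → velar, matching velar) — only place changes, and always toward the following segment.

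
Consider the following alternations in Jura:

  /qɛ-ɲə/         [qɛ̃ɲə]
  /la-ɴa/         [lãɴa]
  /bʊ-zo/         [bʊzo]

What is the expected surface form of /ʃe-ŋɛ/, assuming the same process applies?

[ʃẽŋɛ]

The data show regressive nasality assimilation (vowel nasalisation): /ɛ/ → [ɛ̃] before /ɲ/; /a/ → [ã] before /ɴ/ — a vowel is nasalised by an immediately following nasal consonant.
No change occurs in [bʊzo] because the vowel at the boundary is adjacent to an oral consonant, not a nasal (/ʊ/ next to /z/).
/e/ sits next to the nasal /ŋ/ and is therefore nasalised to [ẽ].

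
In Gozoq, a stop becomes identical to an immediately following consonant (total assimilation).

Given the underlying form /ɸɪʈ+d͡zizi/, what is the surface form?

/ʈ/ is the segment targeted by the rule; it sits immediately before /d͡z/, so it assimilates completely and surfaces as [d͡z].

[ɸɪd͡zd͡zizi]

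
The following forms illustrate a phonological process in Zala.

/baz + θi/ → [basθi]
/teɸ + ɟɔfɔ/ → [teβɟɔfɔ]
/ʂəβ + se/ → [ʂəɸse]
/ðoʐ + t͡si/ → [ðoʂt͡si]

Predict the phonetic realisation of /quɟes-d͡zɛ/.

The data show regressive voicing assimilation: /z/ → [s] before /θ/; /ɸ/ → [β] before /ɟ/; /β/ → [ɸ] before /s/; /ʐ/ → [ʂ] before /t͡s/. In each pair only voicing changes, matching the following consonant, while place and manner stay constant.
The rule targets /s/ (voiceless alveolar fricative), which sits before the trigger /d͡z/ (voiced).
A voiced alveolar fricative is [z], so the surface segment is [z].

[quɟezd͡zɛ]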